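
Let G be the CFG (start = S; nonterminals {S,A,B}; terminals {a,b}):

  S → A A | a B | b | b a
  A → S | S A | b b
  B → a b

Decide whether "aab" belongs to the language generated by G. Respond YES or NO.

CNF form of G:
  S -> A A | T0 B | T1 T0 | b
  A -> A A | S A | T0 B | T1 T0 | T1 T1 | b
  B -> T0 T1
  T0 -> a
  T1 -> b

CYK fill:
  cell(0,0) a: {T0}  orig:{}
  cell(1,1) a: {T0}  orig:{}
  cell(2,2) b: {A,S,T1}  orig:{A,S}
  cell(0,1) aa: ∅
  cell(1,2) ab: {B}
  cell(0,2) aab: {A,S}

S ∈ T[0,2] ⇒ YES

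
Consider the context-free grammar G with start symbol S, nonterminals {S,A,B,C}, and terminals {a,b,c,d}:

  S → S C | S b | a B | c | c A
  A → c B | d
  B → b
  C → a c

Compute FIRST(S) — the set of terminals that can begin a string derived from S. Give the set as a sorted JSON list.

FIRST sets, iterate to fixpoint:
round 1:
  A via A→c B: +{c}
  A via A→d: +{d}
  B via B→b: +{b}
  C via C→a c: +{a}
  S via S→a B: +{a}
  S via S→c: +{c}
  FIRST(S)={a,c}  FIRST(A)={c,d}  FIRST(B)={b}  FIRST(C)={a}
round 2: done
  FIRST(S)={a,c}  FIRST(A)={c,d}  FIRST(B)={b}  FIRST(C)={a}

FIRST(S) = ["a", "c"]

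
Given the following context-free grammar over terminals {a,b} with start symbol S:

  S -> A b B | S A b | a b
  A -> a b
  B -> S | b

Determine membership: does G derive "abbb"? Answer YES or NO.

CNF form of G:
  S -> A X4 | S X5 | T0 T1
  A -> T0 T1
  B -> A X2 | S X3 | T0 T1 | b
  T0 -> a
  T1 -> b
  X2 -> T1 B
  X3 -> A T1
  X4 -> T1 B
  X5 -> A T1

Fill CYK table bottom-up:
  [0..0]={T0}  "a"  orig:{}
  [1..1]={B,T1}  "b"  orig:{B}
  [2..2]={B,T1}  "b"  orig:{B}
  [3..3]={B,T1}  "b"  orig:{B}
  [0..1]={A,B,S}  "ab"
  [1..2]={X2,X4}  "bb"  orig:{}
  [2..3]={X2,X4}  "bb"  orig:{}
  [0..2]={X3,X5}  "abb"  orig:{}
  [1..3]=∅  "bbb"
  [0..3]={B,S}  "abbb"

S ∈ T[0,3] ⇒ YES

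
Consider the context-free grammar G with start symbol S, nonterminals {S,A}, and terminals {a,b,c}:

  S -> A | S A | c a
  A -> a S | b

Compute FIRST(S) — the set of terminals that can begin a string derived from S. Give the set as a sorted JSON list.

Compute FIRST by fixpoint:
pass 1:
  A via A→a S: +{a}
  A via A→b: +{b}
  S via S→A: +{a,b}
  S via S→c a: +{c}
  FIRST[S]={a,b,c}  FIRST[A]={a,b}
pass 2: (no change)
  FIRST[S]={a,b,c}  FIRST[A]={a,b}

FIRST(S) = ["a", "b", "c"]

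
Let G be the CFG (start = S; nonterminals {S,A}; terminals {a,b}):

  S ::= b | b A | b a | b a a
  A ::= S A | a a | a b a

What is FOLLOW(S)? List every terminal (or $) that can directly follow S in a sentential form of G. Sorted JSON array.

FIRST sets, iterate to fixpoint:
pass 1:
  A via A→a a: +{a}
  S via S→b: +{b}
  S: {b}  A: {a}
pass 2:
  A via A→S A: +{b}
  S: {b}  A: {a,b}
pass 3: (no change)
  S: {b}  A: {a,b}

FOLLOW sets:
seed FOLLOW(S) with $
round 1:
  A→S A: FOLLOW(S) ⊇ FIRST(A) = {a,b}; new: +{a,b}
  S→b A: FOLLOW(A) ⊇ FOLLOW(S) ⊇ {$,a,b}; new: +{$,a,b}
  S: {$,a,b}  A: {$,a,b}
round 2: done
  S: {$,a,b}  A: {$,a,b}

FOLLOW(S) = ["$", "a", "b"]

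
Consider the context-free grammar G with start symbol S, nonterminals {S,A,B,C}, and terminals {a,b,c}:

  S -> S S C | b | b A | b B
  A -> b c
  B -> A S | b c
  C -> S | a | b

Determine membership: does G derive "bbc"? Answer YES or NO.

CNF form of G:
  S -> S X3 | T0 A | T0 B | b
  A -> T0 T1
  B -> A S | T0 T1
  C -> S X2 | T0 A | T0 B | a | b
  T0 -> b
  T1 -> c
  X2 -> S C
  X3 -> S C

CYK fill:
  T[0,0] 'b' = {C,S,T0}  orig:{C,S}
  T[1,1] 'b' = {C,S,T0}  orig:{C,S}
  T[2,2] 'c' = {T1}  orig:{}
  T[0,1] 'bb' = {X2,X3}  orig:{}
  T[1,2] 'bc' = {A,B}
  T[0,2] 'bbc' = {C,S}

S ∈ T[0,2] ⇒ YES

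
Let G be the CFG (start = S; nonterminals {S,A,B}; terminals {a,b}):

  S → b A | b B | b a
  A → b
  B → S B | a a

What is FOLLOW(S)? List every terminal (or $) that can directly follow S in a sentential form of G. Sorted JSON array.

FIRST iteration:
iter 1:
  A via A→b: +{b}
  B via B→a a: +{a}
  S via S→b A: +{b}
  S: {b}  A: {b}  B: {a}
iter 2:
  B via B→S B: +{b}
  S: {b}  A: {b}  B: {a,b}
iter 3: (no change)
  S: {b}  A: {b}  B: {a,b}

FOLLOW sets:
initialize: $ ∈ FOLLOW(S)
iter 1:
  B→S B: FOLLOW(S) ⊇ FIRST(B) = {a,b}; new: +{a,b}
  S→b A: FOLLOW(A) ⊇ FOLLOW(S) ⊇ {$,a,b}; new: +{$,a,b}
  S→b B: FOLLOW(B) ⊇ FOLLOW(S) ⊇ {$,a,b}; new: +{$,a,b}
  FOLLOW[S]={$,a,b}  FOLLOW[A]={$,a,b}  FOLLOW[B]={$,a,b}
iter 2: — fixpoint
  FOLLOW[S]={$,a,b}  FOLLOW[A]={$,a,b}  FOLLOW[B]={$,a,b}

FOLLOW(S) = ["$", "a", "b"]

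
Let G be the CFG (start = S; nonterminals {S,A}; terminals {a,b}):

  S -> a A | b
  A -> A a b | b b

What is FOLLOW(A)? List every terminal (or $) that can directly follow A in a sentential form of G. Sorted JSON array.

Compute FIRST by fixpoint:
round 1:
  A via A→b b: +{b}
  S via S→a A: +{a}
  S via S→b: +{b}
  FIRST[S]={a,b}  FIRST[A]={b}
round 2: (no change)
  FIRST[S]={a,b}  FIRST[A]={b}

FOLLOW sets:
initialize: $ ∈ FOLLOW(S)
pass 1:
  A→A a b: FOLLOW(A) ⊇ FIRST(a) = {a}; new: +{a}
  S→a A: FOLLOW(A) ⊇ FOLLOW(S) ⊇ {$}; new: +{$}
  FOLLOW[S]={$}  FOLLOW[A]={$,a}
pass 2: (no change)
  FOLLOW[S]={$}  FOLLOW[A]={$,a}

FOLLOW(A) = ["$", "a"]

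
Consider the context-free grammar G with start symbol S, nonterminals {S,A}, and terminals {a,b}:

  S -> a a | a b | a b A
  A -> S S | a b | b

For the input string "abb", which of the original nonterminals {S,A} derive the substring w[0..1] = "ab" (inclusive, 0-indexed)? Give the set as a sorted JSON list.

CNF form of G:
  S -> T0 T0 | T0 T1 | T0 X2
  A -> S S | T0 T1 | b
  T0 -> a
  T1 -> b
  X2 -> T1 A

CYK fill, restricted to cells inside w[0..1]:
  cell(0,0) a: {T0}  orig:{}
  cell(1,1) b: {A,T1}  orig:{A}
  cell(0,1) ab: {A,S}

Original NTs in T[0,1] deriving "ab": ["A", "S"]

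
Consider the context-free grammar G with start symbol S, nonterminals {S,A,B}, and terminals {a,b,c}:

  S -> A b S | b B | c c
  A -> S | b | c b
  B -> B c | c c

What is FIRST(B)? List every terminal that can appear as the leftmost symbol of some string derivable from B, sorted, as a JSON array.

FIRST iteration:
[1]
  A via A→b: +{b}
  A via A→c b: +{c}
  B via B→c c: +{c}
  S via S→A b S: +{b,c}
  FIRST(S)={b,c}  FIRST(A)={b,c}  FIRST(B)={c}
[2] (stable)
  FIRST(S)={b,c}  FIRST(A)={b,c}  FIRST(B)={c}

FIRST(B) = ["c"]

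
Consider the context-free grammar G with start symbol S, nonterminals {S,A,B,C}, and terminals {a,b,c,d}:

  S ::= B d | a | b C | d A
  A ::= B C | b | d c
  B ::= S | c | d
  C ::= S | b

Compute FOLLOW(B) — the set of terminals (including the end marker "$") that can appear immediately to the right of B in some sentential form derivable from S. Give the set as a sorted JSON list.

FIRST iteration:
pass 1:
  A via A→b: +{b}
  A via A→d c: +{d}
  B via B→c: +{c}
  B via B→d: +{d}
  C via C→b: +{b}
  S via S→B d: +{c,d}
  S via S→a: +{a}
  S via S→b C: +{b}
  FIRST[S]={a,b,c,d}  FIRST[A]={b,d}  FIRST[B]={c,d}  FIRST[C]={b}
pass 2:
  A via A→B C: +{c}
  B via B→S: +{a,b}
  C via C→S: +{a,c,d}
  FIRST[S]={a,b,c,d}  FIRST[A]={b,c,d}  FIRST[B]={a,b,c,d}  FIRST[C]={a,b,c,d}
pass 3:
  A via A→B C: +{a}
  FIRST[S]={a,b,c,d}  FIRST[A]={a,b,c,d}  FIRST[B]={a,b,c,d}  FIRST[C]={a,b,c,d}
pass 4: done
  FIRST[S]={a,b,c,d}  FIRST[A]={a,b,c,d}  FIRST[B]={a,b,c,d}  FIRST[C]={a,b,c,d}

FOLLOW iteration:
initialize: $ ∈ FOLLOW(S)
iter 1:
  A→B C: FOLLOW(B) ⊇ FIRST(C) = {a,b,c,d}; new: +{a,b,c,d}
  B→S: FOLLOW(S) ⊇ FOLLOW(B) ⊇ {a,b,c,d}; new: +{a,b,c,d}
  S→b C: FOLLOW(C) ⊇ FOLLOW(S) ⊇ {$,a,b,c,d}; new: +{$,a,b,c,d}
  S→d A: FOLLOW(A) ⊇ FOLLOW(S) ⊇ {$,a,b,c,d}; new: +{$,a,b,c,d}
  S: {$,a,b,c,d}  A: {$,a,b,c,d}  B: {a,b,c,d}  C: {$,a,b,c,d}
iter 2: — fixpoint
  S: {$,a,b,c,d}  A: {$,a,b,c,d}  B: {a,b,c,d}  C: {$,a,b,c,d}

FOLLOW(B) = ["a", "b", "c", "d"]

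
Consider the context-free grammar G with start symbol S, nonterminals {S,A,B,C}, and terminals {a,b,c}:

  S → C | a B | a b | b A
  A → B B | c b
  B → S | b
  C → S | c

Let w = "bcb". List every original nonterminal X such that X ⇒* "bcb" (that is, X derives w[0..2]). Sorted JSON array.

Convert to CNF:
  S -> T1 A | T2 B | T2 T1 | c
  A -> B B | T0 T1
  B -> T1 A | T2 B | T2 T1 | b | c
  C -> T1 A | T2 B | T2 T1 | c
  T0 -> c
  T1 -> b
  T2 -> a

CYK table (by increasing span) — only the sub-triangle for w[0..2]:
  T[0,0] 'b' = {B,T1}  orig:{B}
  T[1,1] 'c' = {B,C,S,T0}  orig:{B,C,S}
  T[2,2] 'b' = {B,T1}  orig:{B}
  T[0,1] 'bc' = {A}
  T[1,2] 'cb' = {A}
  T[0,2] 'bcb' = {B,C,S}

Original NTs in T[0,2] deriving "bcb": ["B", "C", "S"]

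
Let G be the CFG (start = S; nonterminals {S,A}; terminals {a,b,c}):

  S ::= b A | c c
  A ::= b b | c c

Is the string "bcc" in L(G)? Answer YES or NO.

Convert to CNF:
  S -> T0 A | T1 T1
  A -> T0 T0 | T1 T1
  T0 -> b
  T1 -> c

Fill CYK table bottom-up:
  [0..0]={T0}  "b"  orig:{}
  [1..1]={T1}  "c"  orig:{}
  [2..2]={T1}  "c"  orig:{}
  [0..1]=∅  "bc"
  [1..2]={A,S}  "cc"
  [0..2]={S}  "bcc"

S ∈ T[0,2] ⇒ YES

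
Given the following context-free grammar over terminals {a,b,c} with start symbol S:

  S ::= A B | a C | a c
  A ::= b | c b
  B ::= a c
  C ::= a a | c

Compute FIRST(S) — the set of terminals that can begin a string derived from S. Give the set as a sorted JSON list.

FIRST iteration:
round 1:
  A via A→b: +{b}
  A via A→c b: +{c}
  B via B→a c: +{a}
  C via C→a a: +{a}
  C via C→c: +{c}
  S via S→A B: +{b,c}
  S via S→a C: +{a}
  S: {a,b,c}  A: {b,c}  B: {a}  C: {a,c}
round 2: — fixpoint
  S: {a,b,c}  A: {b,c}  B: {a}  C: {a,c}

FIRST(S) = ["a", "b", "c"]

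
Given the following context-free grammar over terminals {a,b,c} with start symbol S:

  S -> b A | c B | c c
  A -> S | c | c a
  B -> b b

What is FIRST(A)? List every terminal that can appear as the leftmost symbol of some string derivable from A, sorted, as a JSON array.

FIRST iteration:
round 1:
  A via A→c: +{c}
  B via B→b b: +{b}
  S via S→b A: +{b}
  S via S→c B: +{c}
  FIRST[S]={b,c}  FIRST[A]={c}  FIRST[B]={b}
round 2:
  A via A→S: +{b}
  FIRST[S]={b,c}  FIRST[A]={b,c}  FIRST[B]={b}
round 3: — fixpoint
  FIRST[S]={b,c}  FIRST[A]={b,c}  FIRST[B]={b}

FIRST(A) = ["b", "c"]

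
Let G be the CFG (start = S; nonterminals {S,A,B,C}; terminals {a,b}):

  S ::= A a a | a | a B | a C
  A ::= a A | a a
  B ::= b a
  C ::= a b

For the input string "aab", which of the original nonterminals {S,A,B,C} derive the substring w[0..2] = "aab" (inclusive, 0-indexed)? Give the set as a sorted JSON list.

CNF form of G:
  S -> A X2 | T0 B | T0 C | a
  A -> T0 A | T0 T0
  B -> T1 T0
  C -> T0 T1
  T0 -> a
  T1 -> b
  X2 -> T0 T0

Fill CYK table bottom-up — only the sub-triangle for w[0..2]:
  cell(0,0) a: {S,T0}  orig:{S}
  cell(1,1) a: {S,T0}  orig:{S}
  cell(2,2) b: {T1}  orig:{}
  cell(0,1) aa: {A,X2}  orig:{A}
  cell(1,2) ab: {C}
  cell(0,2) aab: {S}

Original NTs in T[0,2] deriving "aab": ["S"]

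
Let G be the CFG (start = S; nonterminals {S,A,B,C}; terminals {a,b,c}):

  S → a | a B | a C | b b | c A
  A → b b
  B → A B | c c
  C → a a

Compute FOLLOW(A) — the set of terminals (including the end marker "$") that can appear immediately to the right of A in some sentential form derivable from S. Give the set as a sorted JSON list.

Compute FIRST by fixpoint:
pass 1:
  A via A→b b: +{b}
  B via B→A B: +{b}
  B via B→c c: +{c}
  C via C→a a: +{a}
  S via S→a: +{a}
  S via S→b b: +{b}
  S via S→c A: +{c}
  FIRST[S]={a,b,c}  FIRST[A]={b}  FIRST[B]={b,c}  FIRST[C]={a}
pass 2: — fixpoint
  FIRST[S]={a,b,c}  FIRST[A]={b}  FIRST[B]={b,c}  FIRST[C]={a}

FOLLOW iteration:
FOLLOW(S) := {$}
round 1:
  B→A B: FOLLOW(A) ⊇ FIRST(B) = {b,c}; new: +{b,c}
  S→a B: FOLLOW(B) ⊇ FOLLOW(S) ⊇ {$}; new: +{$}
  S→a C: FOLLOW(C) ⊇ FOLLOW(S) ⊇ {$}; new: +{$}
  S→c A: FOLLOW(A) ⊇ FOLLOW(S) ⊇ {$}; new: +{$}
  FOLLOW(S)={$}  FOLLOW(A)={$,b,c}  FOLLOW(B)={$}  FOLLOW(C)={$}
round 2: (no change)
  FOLLOW(S)={$}  FOLLOW(A)={$,b,c}  FOLLOW(B)={$}  FOLLOW(C)={$}

FOLLOW(A) = ["$", "b", "c"]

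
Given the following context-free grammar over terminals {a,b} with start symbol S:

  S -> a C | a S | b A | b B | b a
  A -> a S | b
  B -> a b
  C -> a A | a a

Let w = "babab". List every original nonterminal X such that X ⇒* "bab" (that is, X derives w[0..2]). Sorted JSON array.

CNF form of G:
  S -> T0 C | T0 S | T1 A | T1 B | T1 T0
  A -> T0 S | b
  B -> T0 T1
  C -> T0 A | T0 T0
  T0 -> a
  T1 -> b

CYK table (by increasing span) (cells [i..j] with 0 ≤ i ≤ j ≤ 2 only):
  cell(0,0) b: {A,T1}  orig:{A}
  cell(1,1) a: {T0}  orig:{}
  cell(2,2) b: {A,T1}  orig:{A}
  cell(0,1) ba: {S}
  cell(1,2) ab: {B,C}
  cell(0,2) bab: {S}

Original NTs in T[0,2] deriving "bab": ["S"]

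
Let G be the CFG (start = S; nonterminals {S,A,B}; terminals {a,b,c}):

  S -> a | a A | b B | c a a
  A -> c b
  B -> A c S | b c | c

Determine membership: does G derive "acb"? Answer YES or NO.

CNF form of G:
  S -> T0 X4 | T1 B | T2 A | a
  A -> T0 T1
  B -> A X3 | T1 T0 | c
  T0 -> c
  T1 -> b
  T2 -> a
  X3 -> T0 S
  X4 -> T2 T2

CYK table (by increasing span):
  cell(0,0) a: {S,T2}  orig:{S}
  cell(1,1) c: {B,T0}  orig:{B}
  cell(2,2) b: {T1}  orig:{}
  cell(0,1) ac: ∅
  cell(1,2) cb: {A}
  cell(0,2) acb: {S}

S ∈ T[0,2] ⇒ YES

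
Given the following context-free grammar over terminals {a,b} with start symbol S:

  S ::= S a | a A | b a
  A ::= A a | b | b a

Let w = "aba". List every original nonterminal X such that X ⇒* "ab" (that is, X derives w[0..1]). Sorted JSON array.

CNF form of G:
  S -> S T0 | T0 A | T1 T0
  A -> A T0 | T1 T0 | b
  T0 -> a
  T1 -> b

CYK table (by increasing span) — only the sub-triangle for w[0..1]:
  T[0,0] 'a' = {T0}  orig:{}
  T[1,1] 'b' = {A,T1}  orig:{A}
  T[0,1] 'ab' = {S}

Original NTs in T[0,1] deriving "ab": ["S"]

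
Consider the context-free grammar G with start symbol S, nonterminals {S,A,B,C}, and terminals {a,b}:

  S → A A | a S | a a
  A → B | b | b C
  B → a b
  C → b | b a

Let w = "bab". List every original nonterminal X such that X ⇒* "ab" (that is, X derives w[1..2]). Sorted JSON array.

Convert to CNF:
  S -> A A | T0 S | T0 T0
  A -> T0 T1 | T1 C | b
  B -> T0 T1
  C -> T1 T0 | b
  T0 -> a
  T1 -> b

CYK table (by increasing span) (cells [i..j] with 1 ≤ i ≤ j ≤ 2 only):
  T[1,1] 'a' = {T0}  orig:{}
  T[2,2] 'b' = {A,C,T1}  orig:{A,C}
  T[1,2] 'ab' = {A,B}

Original NTs in T[1,2] deriving "ab": ["A", "B"]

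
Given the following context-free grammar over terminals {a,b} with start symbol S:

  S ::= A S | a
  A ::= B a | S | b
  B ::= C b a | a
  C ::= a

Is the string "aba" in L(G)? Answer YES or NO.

CNF form of G:
  S -> A S | a
  A -> A S | B T0 | a | b
  B -> C X2 | a
  C -> a
  T0 -> a
  T1 -> b
  X2 -> T1 T0

CYK fill:
  [0..0]={A,B,C,S,T0}  "a"  orig:{A,B,C,S}
  [1..1]={A,T1}  "b"  orig:{A}
  [2..2]={A,B,C,S,T0}  "a"  orig:{A,B,C,S}
  [0..1]=∅  "ab"
  [1..2]={A,S,X2}  "ba"  orig:{A,S}
  [0..2]={A,B,S}  "aba"

S ∈ T[0,2] ⇒ YES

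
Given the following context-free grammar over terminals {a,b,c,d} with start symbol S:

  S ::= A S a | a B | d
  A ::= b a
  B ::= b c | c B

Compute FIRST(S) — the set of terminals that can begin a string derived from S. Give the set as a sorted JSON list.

FIRST sets, iterate to fixpoint:
pass 1:
  A via A→b a: +{b}
  B via B→b c: +{b}
  B via B→c B: +{c}
  S via S→A S a: +{b}
  S via S→a B: +{a}
  S via S→d: +{d}
  S: {a,b,d}  A: {b}  B: {b,c}
pass 2: done
  S: {a,b,d}  A: {b}  B: {b,c}

FIRST(S) = ["a", "b", "d"]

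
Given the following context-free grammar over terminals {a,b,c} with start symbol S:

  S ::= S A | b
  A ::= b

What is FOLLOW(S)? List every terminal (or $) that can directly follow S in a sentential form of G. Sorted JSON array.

FIRST iteration:
iter 1:
  A via A→b: +{b}
  S via S→b: +{b}
  S: {b}  A: {b}
iter 2: (stable)
  S: {b}  A: {b}

Compute FOLLOW by fixpoint:
FOLLOW(S) := {$}
iter 1:
  S→S A: FOLLOW(S) ⊇ FIRST(A) = {b}; new: +{b}
  S→S A: FOLLOW(A) ⊇ FOLLOW(S) ⊇ {$,b}; new: +{$,b}
  FOLLOW(S)={$,b}  FOLLOW(A)={$,b}
iter 2: done
  FOLLOW(S)={$,b}  FOLLOW(A)={$,b}

FOLLOW(S) = ["$", "b"]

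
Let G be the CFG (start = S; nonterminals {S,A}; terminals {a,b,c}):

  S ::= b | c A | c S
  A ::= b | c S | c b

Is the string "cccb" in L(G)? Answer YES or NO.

CNF form of G:
  S -> T0 A | T0 S | b
  A -> T0 S | T0 T1 | b
  T0 -> c
  T1 -> b

Fill CYK table bottom-up:
  T[0,0] 'c' = {T0}  orig:{}
  T[1,1] 'c' = {T0}  orig:{}
  T[2,2] 'c' = {T0}  orig:{}
  T[3,3] 'b' = {A,S,T1}  orig:{A,S}
  T[0,1] 'cc' = ∅
  T[1,2] 'cc' = ∅
  T[2,3] 'cb' = {A,S}
  T[0,2] 'ccc' = ∅
  T[1,3] 'ccb' = {A,S}
  T[0,3] 'cccb' = {A,S}

S ∈ T[0,3] ⇒ YES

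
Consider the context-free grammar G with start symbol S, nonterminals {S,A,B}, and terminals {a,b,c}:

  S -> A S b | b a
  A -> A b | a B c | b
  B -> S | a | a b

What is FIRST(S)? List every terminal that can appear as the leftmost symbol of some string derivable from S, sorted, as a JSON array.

Compute FIRST by fixpoint:
[1]
  A via A→a B c: +{a}
  A via A→b: +{b}
  B via B→a: +{a}
  S via S→A S b: +{a,b}
  FIRST(S)={a,b}  FIRST(A)={a,b}  FIRST(B)={a}
[2]
  B via B→S: +{b}
  FIRST(S)={a,b}  FIRST(A)={a,b}  FIRST(B)={a,b}
[3] — fixpoint
  FIRST(S)={a,b}  FIRST(A)={a,b}  FIRST(B)={a,b}

FIRST(S) = ["a", "b"]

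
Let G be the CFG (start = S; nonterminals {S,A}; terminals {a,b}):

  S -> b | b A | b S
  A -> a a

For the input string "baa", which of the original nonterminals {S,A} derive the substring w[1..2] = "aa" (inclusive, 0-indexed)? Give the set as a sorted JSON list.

CNF form of G:
  S -> T1 A | T1 S | b
  A -> T0 T0
  T0 -> a
  T1 -> b

Fill CYK table bottom-up (cells [i..j] with 1 ≤ i ≤ j ≤ 2 only):
  cell(1,1) a: {T0}  orig:{}
  cell(2,2) a: {T0}  orig:{}
  cell(1,2) aa: {A}

Original NTs in T[1,2] deriving "aa": ["A"]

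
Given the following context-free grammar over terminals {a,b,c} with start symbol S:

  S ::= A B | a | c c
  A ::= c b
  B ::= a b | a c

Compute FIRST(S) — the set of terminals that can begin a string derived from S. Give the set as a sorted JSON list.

FIRST iteration:
iter 1:
  A via A→c b: +{c}
  B via B→a b: +{a}
  S via S→A B: +{c}
  S via S→a: +{a}
  FIRST[S]={a,c}  FIRST[A]={c}  FIRST[B]={a}
iter 2: (no change)
  FIRST[S]={a,c}  FIRST[A]={c}  FIRST[B]={a}

FIRST(S) = ["a", "c"]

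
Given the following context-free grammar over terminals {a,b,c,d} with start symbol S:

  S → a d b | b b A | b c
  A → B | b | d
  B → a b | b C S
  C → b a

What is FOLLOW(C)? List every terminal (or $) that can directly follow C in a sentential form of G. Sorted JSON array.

FIRST sets, iterate to fixpoint:
iter 1:
  A via A→b: +{b}
  A via A→d: +{d}
  B via B→a b: +{a}
  B via B→b C S: +{b}
  C via C→b a: +{b}
  S via S→a d b: +{a}
  S via S→b b A: +{b}
  S: {a,b}  A: {b,d}  B: {a,b}  C: {b}
iter 2:
  A via A→B: +{a}
  S: {a,b}  A: {a,b,d}  B: {a,b}  C: {b}
iter 3: done
  S: {a,b}  A: {a,b,d}  B: {a,b}  C: {b}

FOLLOW iteration:
FOLLOW(S) := {$}
[1]
  B→b C S: FOLLOW(C) ⊇ FIRST(S) = {a,b}; new: +{a,b}
  S→b b A: FOLLOW(A) ⊇ FOLLOW(S) ⊇ {$}; new: +{$}
  FOLLOW[S]={$}  FOLLOW[A]={$}  FOLLOW[B]={}  FOLLOW[C]={a,b}
[2]
  A→B: FOLLOW(B) ⊇ FOLLOW(A) ⊇ {$}; new: +{$}
  FOLLOW[S]={$}  FOLLOW[A]={$}  FOLLOW[B]={$}  FOLLOW[C]={a,b}
[3] done
  FOLLOW[S]={$}  FOLLOW[A]={$}  FOLLOW[B]={$}  FOLLOW[C]={a,b}

FOLLOW(C) = ["a", "b"]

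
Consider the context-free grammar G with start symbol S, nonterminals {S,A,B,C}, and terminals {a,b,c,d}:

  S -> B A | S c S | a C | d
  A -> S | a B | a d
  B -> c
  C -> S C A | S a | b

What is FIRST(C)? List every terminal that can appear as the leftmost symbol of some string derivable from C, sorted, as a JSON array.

FIRST iteration:
round 1:
  A via A→a B: +{a}
  B via B→c: +{c}
  C via C→b: +{b}
  S via S→B A: +{c}
  S via S→a C: +{a}
  S via S→d: +{d}
  S: {a,c,d}  A: {a}  B: {c}  C: {b}
round 2:
  A via A→S: +{c,d}
  C via C→S C A: +{a,c,d}
  S: {a,c,d}  A: {a,c,d}  B: {c}  C: {a,b,c,d}
round 3: — fixpoint
  S: {a,c,d}  A: {a,c,d}  B: {c}  C: {a,b,c,d}

FIRST(C) = ["a", "b", "c", "d"]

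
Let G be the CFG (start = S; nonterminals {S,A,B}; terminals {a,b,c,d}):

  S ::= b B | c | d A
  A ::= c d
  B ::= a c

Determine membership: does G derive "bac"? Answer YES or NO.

CNF form of G:
  S -> T1 A | T3 B | c
  A -> T0 T1
  B -> T2 T0
  T0 -> c
  T1 -> d
  T2 -> a
  T3 -> b

CYK table (by increasing span):
  [0..0]={T3}  "b"  orig:{}
  [1..1]={T2}  "a"  orig:{}
  [2..2]={S,T0}  "c"  orig:{S}
  [0..1]=∅  "ba"
  [1..2]={B}  "ac"
  [0..2]={S}  "bac"

S ∈ T[0,2] ⇒ YES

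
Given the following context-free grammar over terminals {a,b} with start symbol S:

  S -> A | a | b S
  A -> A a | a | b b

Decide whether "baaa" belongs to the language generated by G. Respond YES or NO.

CNF form of G:
  S -> A T0 | T1 S | T1 T1 | a
  A -> A T0 | T1 T1 | a
  T0 -> a
  T1 -> b

CYK fill:
  cell(0,0) b: {T1}  orig:{}
  cell(1,1) a: {A,S,T0}  orig:{A,S}
  cell(2,2) a: {A,S,T0}  orig:{A,S}
  cell(3,3) a: {A,S,T0}  orig:{A,S}
  cell(0,1) ba: {S}
  cell(1,2) aa: {A,S}
  cell(2,3) aa: {A,S}
  cell(0,2) baa: {S}
  cell(1,3) aaa: {A,S}
  cell(0,3) baaa: {S}

S ∈ T[0,3] ⇒ YES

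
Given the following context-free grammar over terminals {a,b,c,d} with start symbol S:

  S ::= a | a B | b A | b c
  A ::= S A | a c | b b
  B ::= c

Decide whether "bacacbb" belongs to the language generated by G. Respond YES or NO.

Convert to CNF:
  S -> T0 B | T2 A | T2 T1 | a
  A -> S A | T0 T1 | T2 T2
  B -> c
  T0 -> a
  T1 -> c
  T2 -> b

CYK table (by increasing span):
  [0..0]={T2}  "b"  orig:{}
  [1..1]={S,T0}  "a"  orig:{S}
  [2..2]={B,T1}  "c"  orig:{B}
  [3..3]={S,T0}  "a"  orig:{S}
  [4..4]={B,T1}  "c"  orig:{B}
  [5..5]={T2}  "b"  orig:{}
  [6..6]={T2}  "b"  orig:{}
  [0..1]=∅  "ba"
  [1..2]={A,S}  "ac"
  [2..3]=∅  "ca"
  [3..4]={A,S}  "ac"
  [4..5]=∅  "cb"
  [5..6]={A}  "bb"
  [0..2]={S}  "bac"
  [1..3]=∅  "aca"
  [2..4]=∅  "cac"
  [3..5]=∅  "acb"
  [4..6]=∅  "cbb"
  [0..3]=∅  "baca"
  [1..4]={A}  "acac"
  [2..5]=∅  "cacb"
  [3..6]={A}  "acbb"
  [0..4]={A,S}  "bacac"
  [1..5]=∅  "acacb"
  [2..6]=∅  "cacbb"
  [0..5]=∅  "bacacb"
  [1..6]={A}  "acacbb"
  [0..6]={A,S}  "bacacbb"

S ∈ T[0,6] ⇒ YES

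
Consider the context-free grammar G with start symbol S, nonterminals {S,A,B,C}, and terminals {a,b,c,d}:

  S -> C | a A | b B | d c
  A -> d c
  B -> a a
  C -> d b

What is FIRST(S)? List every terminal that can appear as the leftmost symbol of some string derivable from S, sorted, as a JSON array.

FIRST iteration:
round 1:
  A via A→d c: +{d}
  B via B→a a: +{a}
  C via C→d b: +{d}
  S via S→C: +{d}
  S via S→a A: +{a}
  S via S→b B: +{b}
  FIRST(S)={a,b,d}  FIRST(A)={d}  FIRST(B)={a}  FIRST(C)={d}
round 2: done
  FIRST(S)={a,b,d}  FIRST(A)={d}  FIRST(B)={a}  FIRST(C)={d}

FIRST(S) = ["a", "b", "d"]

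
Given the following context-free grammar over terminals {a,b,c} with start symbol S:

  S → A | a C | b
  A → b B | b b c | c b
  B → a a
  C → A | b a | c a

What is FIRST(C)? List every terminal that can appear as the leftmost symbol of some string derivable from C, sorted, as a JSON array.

FIRST sets, iterate to fixpoint:
iter 1:
  A via A→b B: +{b}
  A via A→c b: +{c}
  B via B→a a: +{a}
  C via C→A: +{b,c}
  S via S→A: +{b,c}
  S via S→a C: +{a}
  FIRST(S)={a,b,c}  FIRST(A)={b,c}  FIRST(B)={a}  FIRST(C)={b,c}
iter 2: (stable)
  FIRST(S)={a,b,c}  FIRST(A)={b,c}  FIRST(B)={a}  FIRST(C)={b,c}

FIRST(C) = ["b", "c"]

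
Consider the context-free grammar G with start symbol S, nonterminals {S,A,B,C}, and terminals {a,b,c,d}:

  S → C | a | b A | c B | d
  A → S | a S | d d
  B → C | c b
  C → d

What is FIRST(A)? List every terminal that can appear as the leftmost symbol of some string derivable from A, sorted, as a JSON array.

FIRST sets, iterate to fixpoint:
pass 1:
  A via A→a S: +{a}
  A via A→d d: +{d}
  B via B→c b: +{c}
  C via C→d: +{d}
  S via S→C: +{d}
  S via S→a: +{a}
  S via S→b A: +{b}
  S via S→c B: +{c}
  FIRST[S]={a,b,c,d}  FIRST[A]={a,d}  FIRST[B]={c}  FIRST[C]={d}
pass 2:
  A via A→S: +{b,c}
  B via B→C: +{d}
  FIRST[S]={a,b,c,d}  FIRST[A]={a,b,c,d}  FIRST[B]={c,d}  FIRST[C]={d}
pass 3: (no change)
  FIRST[S]={a,b,c,d}  FIRST[A]={a,b,c,d}  FIRST[B]={c,d}  FIRST[C]={d}

FIRST(A) = ["a", "b", "c", "d"]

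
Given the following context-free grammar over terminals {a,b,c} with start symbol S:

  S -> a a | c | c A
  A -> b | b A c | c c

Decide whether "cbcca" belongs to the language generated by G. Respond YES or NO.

CNF form of G:
  S -> T1 A | T2 T2 | c
  A -> T0 X3 | T1 T1 | b
  T0 -> b
  T1 -> c
  T2 -> a
  X3 -> A T1

CYK table (by increasing span):
  [0..0]={S,T1}  "c"  orig:{S}
  [1..1]={A,T0}  "b"  orig:{A}
  [2..2]={S,T1}  "c"  orig:{S}
  [3..3]={S,T1}  "c"  orig:{S}
  [4..4]={T2}  "a"  orig:{}
  [0..1]={S}  "cb"
  [1..2]={X3}  "bc"  orig:{}
  [2..3]={A}  "cc"
  [3..4]=∅  "ca"
  [0..2]=∅  "cbc"
  [1..3]=∅  "bcc"
  [2..4]=∅  "cca"
  [0..3]=∅  "cbcc"
  [1..4]=∅  "bcca"
  [0..4]=∅  "cbcca"

S ∉ T[0,4] ⇒ NO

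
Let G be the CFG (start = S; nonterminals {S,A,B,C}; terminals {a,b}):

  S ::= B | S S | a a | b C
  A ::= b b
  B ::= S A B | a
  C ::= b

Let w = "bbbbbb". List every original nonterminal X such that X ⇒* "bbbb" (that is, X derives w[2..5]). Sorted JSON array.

Convert to CNF:
  S -> S S | S X3 | T0 C | T1 T1 | a
  A -> T0 T0
  B -> S X2 | a
  C -> b
  T0 -> b
  T1 -> a
  X2 -> A B
  X3 -> A B

CYK table (by increasing span), restricted to cells inside w[2..5]:
  cell(2,2) b: {C,T0}  orig:{C}
  cell(3,3) b: {C,T0}  orig:{C}
  cell(4,4) b: {C,T0}  orig:{C}
  cell(5,5) b: {C,T0}  orig:{C}
  cell(2,3) bb: {A,S}
  cell(3,4) bb: {A,S}
  cell(4,5) bb: {A,S}
  cell(2,4) bbb: ∅
  cell(3,5) bbb: ∅
  cell(2,5) bbbb: {S}

Original NTs in T[2,5] deriving "bbbb": ["S"]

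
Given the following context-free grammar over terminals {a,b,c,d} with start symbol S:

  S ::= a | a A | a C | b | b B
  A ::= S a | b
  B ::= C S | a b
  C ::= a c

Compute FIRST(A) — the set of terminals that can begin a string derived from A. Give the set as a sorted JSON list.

Compute FIRST by fixpoint:
iter 1:
  A via A→b: +{b}
  B via B→a b: +{a}
  C via C→a c: +{a}
  S via S→a: +{a}
  S via S→b: +{b}
  FIRST[S]={a,b}  FIRST[A]={b}  FIRST[B]={a}  FIRST[C]={a}
iter 2:
  A via A→S a: +{a}
  FIRST[S]={a,b}  FIRST[A]={a,b}  FIRST[B]={a}  FIRST[C]={a}
iter 3: (stable)
  FIRST[S]={a,b}  FIRST[A]={a,b}  FIRST[B]={a}  FIRST[C]={a}

FIRST(A) = ["a", "b"]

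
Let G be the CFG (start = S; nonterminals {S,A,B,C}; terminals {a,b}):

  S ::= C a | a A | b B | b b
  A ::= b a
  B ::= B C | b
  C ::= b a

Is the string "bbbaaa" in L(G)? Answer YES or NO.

CNF form of G:
  S -> C T1 | T0 B | T0 T0 | T1 A
  A -> T0 T1
  B -> B C | b
  C -> T0 T1
  T0 -> b
  T1 -> a

CYK fill:
  [0..0]={B,T0}  "b"  orig:{B}
  [1..1]={B,T0}  "b"  orig:{B}
  [2..2]={B,T0}  "b"  orig:{B}
  [3..3]={T1}  "a"  orig:{}
  [4..4]={T1}  "a"  orig:{}
  [5..5]={T1}  "a"  orig:{}
  [0..1]={S}  "bb"
  [1..2]={S}  "bb"
  [2..3]={A,C}  "ba"
  [3..4]=∅  "aa"
  [4..5]=∅  "aa"
  [0..2]=∅  "bbb"
  [1..3]={B}  "bba"
  [2..4]={S}  "baa"
  [3..5]=∅  "aaa"
  [0..3]={S}  "bbba"
  [1..4]=∅  "bbaa"
  [2..5]=∅  "baaa"
  [0..4]=∅  "bbbaa"
  [1..5]=∅  "bbaaa"
  [0..5]=∅  "bbbaaa"

S ∉ T[0,5] ⇒ NO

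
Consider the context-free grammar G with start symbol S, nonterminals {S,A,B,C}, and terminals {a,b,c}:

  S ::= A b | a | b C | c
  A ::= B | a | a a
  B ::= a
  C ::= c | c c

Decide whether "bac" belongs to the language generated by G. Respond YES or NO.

CNF form of G:
  S -> A T2 | T2 C | a | c
  A -> T0 T0 | a
  B -> a
  C -> T1 T1 | c
  T0 -> a
  T1 -> c
  T2 -> b

CYK table (by increasing span):
  T[0,0] 'b' = {T2}  orig:{}
  T[1,1] 'a' = {A,B,S,T0}  orig:{A,B,S}
  T[2,2] 'c' = {C,S,T1}  orig:{C,S}
  T[0,1] 'ba' = ∅
  T[1,2] 'ac' = ∅
  T[0,2] 'bac' = ∅

S ∉ T[0,2] ⇒ NO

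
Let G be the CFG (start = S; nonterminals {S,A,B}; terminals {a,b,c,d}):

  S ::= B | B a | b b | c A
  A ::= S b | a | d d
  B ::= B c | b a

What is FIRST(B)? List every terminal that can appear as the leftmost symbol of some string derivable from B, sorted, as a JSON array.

FIRST iteration:
round 1:
  A via A→a: +{a}
  A via A→d d: +{d}
  B via B→b a: +{b}
  S via S→B: +{b}
  S via S→c A: +{c}
  S: {b,c}  A: {a,d}  B: {b}
round 2:
  A via A→S b: +{b,c}
  S: {b,c}  A: {a,b,c,d}  B: {b}
round 3: (no change)
  S: {b,c}  A: {a,b,c,d}  B: {b}

FIRST(B) = ["b"]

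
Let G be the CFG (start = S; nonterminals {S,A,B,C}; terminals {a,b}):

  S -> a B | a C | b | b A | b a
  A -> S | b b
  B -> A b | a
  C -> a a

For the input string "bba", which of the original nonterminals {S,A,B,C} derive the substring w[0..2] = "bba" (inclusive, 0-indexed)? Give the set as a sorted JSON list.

CNF form of G:
  S -> T0 B | T0 C | T1 A | T1 T0 | b
  A -> T0 B | T0 C | T1 A | T1 T0 | T1 T1 | b
  B -> A T1 | a
  C -> T0 T0
  T0 -> a
  T1 -> b

Fill CYK table bottom-up (cells [i..j] with 0 ≤ i ≤ j ≤ 2 only):
  [0..0]={A,S,T1}  "b"  orig:{A,S}
  [1..1]={A,S,T1}  "b"  orig:{A,S}
  [2..2]={B,T0}  "a"  orig:{B}
  [0..1]={A,B,S}  "bb"
  [1..2]={A,S}  "ba"
  [0..2]={A,S}  "bba"

Original NTs in T[0,2] deriving "bba": ["A", "S"]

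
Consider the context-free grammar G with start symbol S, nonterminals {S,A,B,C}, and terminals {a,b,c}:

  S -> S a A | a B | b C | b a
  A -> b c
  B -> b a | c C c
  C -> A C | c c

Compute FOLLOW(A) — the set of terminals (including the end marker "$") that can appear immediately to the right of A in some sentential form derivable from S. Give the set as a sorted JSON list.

FIRST sets, iterate to fixpoint:
iter 1:
  A via A→b c: +{b}
  B via B→b a: +{b}
  B via B→c C c: +{c}
  C via C→A C: +{b}
  C via C→c c: +{c}
  S via S→a B: +{a}
  S via S→b C: +{b}
  FIRST[S]={a,b}  FIRST[A]={b}  FIRST[B]={b,c}  FIRST[C]={b,c}
iter 2: done
  FIRST[S]={a,b}  FIRST[A]={b}  FIRST[B]={b,c}  FIRST[C]={b,c}

FOLLOW iteration:
FOLLOW(S) := {$}
[1]
  B→c C c: FOLLOW(C) ⊇ FIRST(c) = {c}; new: +{c}
  C→A C: FOLLOW(A) ⊇ FIRST(C) = {b,c}; new: +{b,c}
  S→S a A: FOLLOW(S) ⊇ FIRST(a) = {a}; new: +{a}
  S→S a A: FOLLOW(A) ⊇ FOLLOW(S) ⊇ {$,a}; new: +{$,a}
  S→a B: FOLLOW(B) ⊇ FOLLOW(S) ⊇ {$,a}; new: +{$,a}
  S→b C: FOLLOW(C) ⊇ FOLLOW(S) ⊇ {$,a}; new: +{$,a}
  FOLLOW[S]={$,a}  FOLLOW[A]={$,a,b,c}  FOLLOW[B]={$,a}  FOLLOW[C]={$,a,c}
[2] (no change)
  FOLLOW[S]={$,a}  FOLLOW[A]={$,a,b,c}  FOLLOW[B]={$,a}  FOLLOW[C]={$,a,c}

FOLLOW(A) = ["$", "a", "b", "c"]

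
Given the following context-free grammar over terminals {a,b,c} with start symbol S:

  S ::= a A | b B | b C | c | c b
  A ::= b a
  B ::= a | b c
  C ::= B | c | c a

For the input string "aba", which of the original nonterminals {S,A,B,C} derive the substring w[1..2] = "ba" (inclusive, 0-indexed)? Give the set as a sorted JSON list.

CNF form of G:
  S -> T0 B | T0 C | T1 A | T2 T0 | c
  A -> T0 T1
  B -> T0 T2 | a
  C -> T0 T2 | T2 T1 | a | c
  T0 -> b
  T1 -> a
  T2 -> c

CYK fill (cells [i..j] with 1 ≤ i ≤ j ≤ 2 only):
  [1..1]={T0}  "b"  orig:{}
  [2..2]={B,C,T1}  "a"  orig:{B,C}
  [1..2]={A,S}  "ba"

Original NTs in T[1,2] deriving "ba": ["A", "S"]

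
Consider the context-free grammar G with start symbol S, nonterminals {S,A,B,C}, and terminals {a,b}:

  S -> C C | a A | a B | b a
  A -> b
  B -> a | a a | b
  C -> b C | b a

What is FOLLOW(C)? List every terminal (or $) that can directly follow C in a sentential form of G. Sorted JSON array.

FIRST sets, iterate to fixpoint:
round 1:
  A via A→b: +{b}
  B via B→a: +{a}
  B via B→b: +{b}
  C via C→b C: +{b}
  S via S→C C: +{b}
  S via S→a A: +{a}
  S: {a,b}  A: {b}  B: {a,b}  C: {b}
round 2: done
  S: {a,b}  A: {b}  B: {a,b}  C: {b}

FOLLOW sets:
initialize: $ ∈ FOLLOW(S)
iter 1:
  S→C C: FOLLOW(C) ⊇ FIRST(C) = {b}; new: +{b}
  S→C C: FOLLOW(C) ⊇ FOLLOW(S) ⊇ {$}; new: +{$}
  S→a A: FOLLOW(A) ⊇ FOLLOW(S) ⊇ {$}; new: +{$}
  S→a B: FOLLOW(B) ⊇ FOLLOW(S) ⊇ {$}; new: +{$}
  FOLLOW(S)={$}  FOLLOW(A)={$}  FOLLOW(B)={$}  FOLLOW(C)={$,b}
iter 2: (no change)
  FOLLOW(S)={$}  FOLLOW(A)={$}  FOLLOW(B)={$}  FOLLOW(C)={$,b}

FOLLOW(C) = ["$", "b"]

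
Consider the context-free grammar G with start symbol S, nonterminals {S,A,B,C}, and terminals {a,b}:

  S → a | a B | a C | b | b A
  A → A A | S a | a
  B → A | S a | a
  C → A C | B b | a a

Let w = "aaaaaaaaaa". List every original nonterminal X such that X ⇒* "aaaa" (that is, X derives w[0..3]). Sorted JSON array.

Convert to CNF:
  S -> T0 B | T0 C | T1 A | a | b
  A -> A A | S T0 | a
  B -> A A | S T0 | a
  C -> A C | B T1 | T0 T0
  T0 -> a
  T1 -> b

Fill CYK table bottom-up, restricted to cells inside w[0..3]:
  T[0,0] 'a' = {A,B,S,T0}  orig:{A,B,S}
  T[1,1] 'a' = {A,B,S,T0}  orig:{A,B,S}
  T[2,2] 'a' = {A,B,S,T0}  orig:{A,B,S}
  T[3,3] 'a' = {A,B,S,T0}  orig:{A,B,S}
  T[0,1] 'aa' = {A,B,C,S}
  T[1,2] 'aa' = {A,B,C,S}
  T[2,3] 'aa' = {A,B,C,S}
  T[0,2] 'aaa' = {A,B,C,S}
  T[1,3] 'aaa' = {A,B,C,S}
  T[0,3] 'aaaa' = {A,B,C,S}

Original NTs in T[0,3] deriving "aaaa": ["A", "B", "C", "S"]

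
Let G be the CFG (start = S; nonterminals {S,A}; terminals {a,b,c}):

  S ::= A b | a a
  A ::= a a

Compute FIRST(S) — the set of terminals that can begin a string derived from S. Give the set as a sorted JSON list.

Compute FIRST by fixpoint:
pass 1:
  A via A→a a: +{a}
  S via S→A b: +{a}
  S: {a}  A: {a}
pass 2: — fixpoint
  S: {a}  A: {a}

FIRST(S) = ["a"]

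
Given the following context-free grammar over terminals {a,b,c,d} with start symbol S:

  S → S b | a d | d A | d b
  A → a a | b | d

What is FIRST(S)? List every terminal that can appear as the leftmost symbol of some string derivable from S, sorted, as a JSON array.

Compute FIRST by fixpoint:
iter 1:
  A via A→a a: +{a}
  A via A→b: +{b}
  A via A→d: +{d}
  S via S→a d: +{a}
  S via S→d A: +{d}
  FIRST[S]={a,d}  FIRST[A]={a,b,d}
iter 2: done
  FIRST[S]={a,d}  FIRST[A]={a,b,d}

FIRST(S) = ["a", "d"]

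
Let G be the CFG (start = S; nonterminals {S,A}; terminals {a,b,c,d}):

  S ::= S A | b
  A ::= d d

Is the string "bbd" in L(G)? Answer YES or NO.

CNF form of G:
  S -> S A | b
  A -> T0 T0
  T0 -> d

CYK table (by increasing span):
  T[0,0] 'b' = {S}
  T[1,1] 'b' = {S}
  T[2,2] 'd' = {T0}  orig:{}
  T[0,1] 'bb' = ∅
  T[1,2] 'bd' = ∅
  T[0,2] 'bbd' = ∅

S ∉ T[0,2] ⇒ NO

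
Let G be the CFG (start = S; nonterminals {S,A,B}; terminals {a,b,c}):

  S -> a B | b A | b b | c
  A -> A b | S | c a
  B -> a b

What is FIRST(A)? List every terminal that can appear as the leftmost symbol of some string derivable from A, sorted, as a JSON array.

FIRST sets, iterate to fixpoint:
[1]
  A via A→c a: +{c}
  B via B→a b: +{a}
  S via S→a B: +{a}
  S via S→b A: +{b}
  S via S→c: +{c}
  FIRST[S]={a,b,c}  FIRST[A]={c}  FIRST[B]={a}
[2]
  A via A→S: +{a,b}
  FIRST[S]={a,b,c}  FIRST[A]={a,b,c}  FIRST[B]={a}
[3] done
  FIRST[S]={a,b,c}  FIRST[A]={a,b,c}  FIRST[B]={a}

FIRST(A) = ["a", "b", "c"]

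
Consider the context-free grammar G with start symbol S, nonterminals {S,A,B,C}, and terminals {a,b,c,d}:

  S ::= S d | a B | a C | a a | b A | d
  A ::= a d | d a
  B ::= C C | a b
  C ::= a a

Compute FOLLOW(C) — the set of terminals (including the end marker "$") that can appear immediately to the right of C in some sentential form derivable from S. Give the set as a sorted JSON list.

FIRST sets, iterate to fixpoint:
[1]
  A via A→a d: +{a}
  A via A→d a: +{d}
  B via B→a b: +{a}
  C via C→a a: +{a}
  S via S→a B: +{a}
  S via S→b A: +{b}
  S via S→d: +{d}
  FIRST(S)={a,b,d}  FIRST(A)={a,d}  FIRST(B)={a}  FIRST(C)={a}
[2] (stable)
  FIRST(S)={a,b,d}  FIRST(A)={a,d}  FIRST(B)={a}  FIRST(C)={a}

Compute FOLLOW by fixpoint:
FOLLOW(S) := {$}
[1]
  B→C C: FOLLOW(C) ⊇ FIRST(C) = {a}; new: +{a}
  S→S d: FOLLOW(S) ⊇ FIRST(d) = {d}; new: +{d}
  S→a B: FOLLOW(B) ⊇ FOLLOW(S) ⊇ {$,d}; new: +{$,d}
  S→a C: FOLLOW(C) ⊇ FOLLOW(S) ⊇ {$,d}; new: +{$,d}
  S→b A: FOLLOW(A) ⊇ FOLLOW(S) ⊇ {$,d}; new: +{$,d}
  S: {$,d}  A: {$,d}  B: {$,d}  C: {$,a,d}
[2] done
  S: {$,d}  A: {$,d}  B: {$,d}  C: {$,a,d}

FOLLOW(C) = ["$", "a", "d"]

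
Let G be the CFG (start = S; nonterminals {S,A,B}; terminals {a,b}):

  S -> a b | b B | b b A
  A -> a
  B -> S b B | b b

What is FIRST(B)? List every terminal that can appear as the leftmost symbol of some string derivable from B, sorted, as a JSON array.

FIRST sets, iterate to fixpoint:
[1]
  A via A→a: +{a}
  B via B→b b: +{b}
  S via S→a b: +{a}
  S via S→b B: +{b}
  FIRST[S]={a,b}  FIRST[A]={a}  FIRST[B]={b}
[2]
  B via B→S b B: +{a}
  FIRST[S]={a,b}  FIRST[A]={a}  FIRST[B]={a,b}
[3] (no change)
  FIRST[S]={a,b}  FIRST[A]={a}  FIRST[B]={a,b}

FIRST(B) = ["a", "b"]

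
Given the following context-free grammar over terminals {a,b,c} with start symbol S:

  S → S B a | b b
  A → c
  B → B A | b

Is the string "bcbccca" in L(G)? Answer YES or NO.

CNF form of G:
  S -> S X2 | T1 T1
  A -> c
  B -> B A | b
  T0 -> a
  T1 -> b
  X2 -> B T0

CYK fill:
  T[0,0] 'b' = {B,T1}  orig:{B}
  T[1,1] 'c' = {A}
  T[2,2] 'b' = {B,T1}  orig:{B}
  T[3,3] 'c' = {A}
  T[4,4] 'c' = {A}
  T[5,5] 'c' = {A}
  T[6,6] 'a' = {T0}  orig:{}
  T[0,1] 'bc' = {B}
  T[1,2] 'cb' = ∅
  T[2,3] 'bc' = {B}
  T[3,4] 'cc' = ∅
  T[4,5] 'cc' = ∅
  T[5,6] 'ca' = ∅
  T[0,2] 'bcb' = ∅
  T[1,3] 'cbc' = ∅
  T[2,4] 'bcc' = {B}
  T[3,5] 'ccc' = ∅
  T[4,6] 'cca' = ∅
  T[0,3] 'bcbc' = ∅
  T[1,4] 'cbcc' = ∅
  T[2,5] 'bccc' = {B}
  T[3,6] 'ccca' = ∅
  T[0,4] 'bcbcc' = ∅
  T[1,5] 'cbccc' = ∅
  T[2,6] 'bccca' = {X2}  orig:{}
  T[0,5] 'bcbccc' = ∅
  T[1,6] 'cbccca' = ∅
  T[0,6] 'bcbccca' = ∅

S ∉ T[0,6] ⇒ NO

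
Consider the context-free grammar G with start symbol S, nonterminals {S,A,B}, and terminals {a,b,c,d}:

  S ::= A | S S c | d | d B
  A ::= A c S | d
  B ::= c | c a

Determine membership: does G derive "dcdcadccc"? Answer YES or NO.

CNF form of G:
  S -> A X4 | S X5 | T2 B | d
  A -> A X3 | d
  B -> T0 T1 | c
  T0 -> c
  T1 -> a
  T2 -> d
  X3 -> T0 S
  X4 -> T0 S
  X5 -> S T0

CYK fill:
  cell(0,0) d: {A,S,T2}  orig:{A,S}
  cell(1,1) c: {B,T0}  orig:{B}
  cell(2,2) d: {A,S,T2}  orig:{A,S}
  cell(3,3) c: {B,T0}  orig:{B}
  cell(4,4) a: {T1}  orig:{}
  cell(5,5) d: {A,S,T2}  orig:{A,S}
  cell(6,6) c: {B,T0}  orig:{B}
  cell(7,7) c: {B,T0}  orig:{B}
  cell(8,8) c: {B,T0}  orig:{B}
  cell(0,1) dc: {S,X5}  orig:{S}
  cell(1,2) cd: {X3,X4}  orig:{}
  cell(2,3) dc: {S,X5}  orig:{S}
  cell(3,4) ca: {B}
  cell(4,5) ad: ∅
  cell(5,6) dc: {S,X5}  orig:{S}
  cell(6,7) cc: ∅
  cell(7,8) cc: ∅
  cell(0,2) dcd: {A,S}
  cell(1,3) cdc: {X3,X4}  orig:{}
  cell(2,4) dca: {S}
  cell(3,5) cad: ∅
  cell(4,6) adc: ∅
  cell(5,7) dcc: {X5}  orig:{}
  cell(6,8) ccc: ∅
  cell(0,3) dcdc: {A,S,X5}  orig:{A,S}
  cell(1,4) cdca: {X3,X4}  orig:{}
  cell(2,5) dcad: ∅
  cell(3,6) cadc: ∅
  cell(4,7) adcc: ∅
  cell(5,8) dccc: ∅
  cell(0,4) dcdca: {A,S}
  cell(1,5) cdcad: ∅
  cell(2,6) dcadc: {S}
  cell(3,7) cadcc: ∅
  cell(4,8) adccc: ∅
  cell(0,5) dcdcad: ∅
  cell(1,6) cdcadc: {X3,X4}  orig:{}
  cell(2,7) dcadcc: {S,X5}  orig:{S}
  cell(3,8) cadccc: ∅
  cell(0,6) dcdcadc: {A,S}
  cell(1,7) cdcadcc: {X3,X4}  orig:{}
  cell(2,8) dcadccc: {X5}  orig:{}
  cell(0,7) dcdcadcc: {A,S,X5}  orig:{A,S}
  cell(1,8) cdcadccc: ∅
  cell(0,8) dcdcadccc: {S,X5}  orig:{S}

S ∈ T[0,8] ⇒ YES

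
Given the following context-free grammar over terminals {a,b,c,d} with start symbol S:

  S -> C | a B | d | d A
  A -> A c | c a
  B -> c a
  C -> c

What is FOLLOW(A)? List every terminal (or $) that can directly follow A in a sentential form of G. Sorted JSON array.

FIRST sets, iterate to fixpoint:
pass 1:
  A via A→c a: +{c}
  B via B→c a: +{c}
  C via C→c: +{c}
  S via S→C: +{c}
  S via S→a B: +{a}
  S via S→d: +{d}
  FIRST(S)={a,c,d}  FIRST(A)={c}  FIRST(B)={c}  FIRST(C)={c}
pass 2: (stable)
  FIRST(S)={a,c,d}  FIRST(A)={c}  FIRST(B)={c}  FIRST(C)={c}

FOLLOW sets:
seed FOLLOW(S) with $
[1]
  A→A c: FOLLOW(A) ⊇ FIRST(c) = {c}; new: +{c}
  S→C: FOLLOW(C) ⊇ FOLLOW(S) ⊇ {$}; new: +{$}
  S→a B: FOLLOW(B) ⊇ FOLLOW(S) ⊇ {$}; new: +{$}
  S→d A: FOLLOW(A) ⊇ FOLLOW(S) ⊇ {$}; new: +{$}
  S: {$}  A: {$,c}  B: {$}  C: {$}
[2] (stable)
  S: {$}  A: {$,c}  B: {$}  C: {$}

FOLLOW(A) = ["$", "c"]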